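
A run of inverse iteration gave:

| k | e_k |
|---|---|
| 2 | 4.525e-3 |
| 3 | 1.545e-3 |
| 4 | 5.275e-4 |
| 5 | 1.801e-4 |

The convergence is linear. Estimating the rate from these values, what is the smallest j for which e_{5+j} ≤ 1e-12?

18

Rate ρ ≈ e_5/e_4 = 1.801e-4/5.275e-4 = 0.3414.
After j more steps, e_{5+j} ≈ 1.801e-4·ρ^j; need ρ^j ≤ 1e-12/1.801e-4 = 5.55247e-09.
j ≥ ln(5.55247e-09)/ln(0.3414) = -19.0090/-1.07470 = 17.688.
So 18 more iterations are needed.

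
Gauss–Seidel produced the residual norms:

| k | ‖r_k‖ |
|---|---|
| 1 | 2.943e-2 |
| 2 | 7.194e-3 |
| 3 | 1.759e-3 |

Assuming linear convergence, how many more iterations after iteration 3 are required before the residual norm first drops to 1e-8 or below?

Rate ρ ≈ ‖r_3‖/‖r_2‖ = 1.759e-3/7.194e-3 = 0.2445.
After j more steps, ‖r_{3+j}‖ ≈ 1.759e-3·ρ^j; need ρ^j ≤ 1e-8/1.759e-3 = 5.68505e-06.
j ≥ ln(5.68505e-06)/ln(0.2445) = -12.0777/-1.40854 = 8.575.
So 9 more iterations are needed.

9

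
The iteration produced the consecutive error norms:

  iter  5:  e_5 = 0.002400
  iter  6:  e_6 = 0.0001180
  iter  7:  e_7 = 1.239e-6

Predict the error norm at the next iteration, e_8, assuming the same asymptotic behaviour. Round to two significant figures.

1.3e-9

First estimate the order: p ≈ ln(e_7/e_6) / ln(e_6/e_5) = ln(1.239e-6/0.0001180)/ln(0.0001180/0.002400) = ln(0.0105)/ln(0.0491667) ≈ 1.5125.
Then e_8 ≈ e_7·(e_7/e_6)^p = 1.239e-6·(0.0105)^1.5125 = 1.239e-6·0.00101636 ≈ 1.259e-09.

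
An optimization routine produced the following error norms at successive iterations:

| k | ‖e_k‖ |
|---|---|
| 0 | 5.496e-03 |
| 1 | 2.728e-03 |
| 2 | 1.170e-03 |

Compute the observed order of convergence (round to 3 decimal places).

1.209

p ≈ ln(‖e_2‖/‖e_1‖) / ln(‖e_1‖/‖e_0‖)
  = ln(1.170e-03/2.728e-03) / ln(2.728e-03/5.496e-03)
  = ln(0.428886) / ln(0.496361)
  = -0.846564 / -0.700452 ≈ 1.208597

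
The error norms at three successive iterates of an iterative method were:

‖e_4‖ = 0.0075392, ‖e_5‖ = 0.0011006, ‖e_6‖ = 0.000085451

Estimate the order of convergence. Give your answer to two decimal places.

1.33

p ≈ ln(‖e_6‖/‖e_5‖) / ln(‖e_5‖/‖e_4‖)
  = ln(0.000085451/0.0011006) / ln(0.0011006/0.0075392)
  = ln(0.0776404) / ln(0.145984)
  = -2.55567 / -1.92426 ≈ 1.32813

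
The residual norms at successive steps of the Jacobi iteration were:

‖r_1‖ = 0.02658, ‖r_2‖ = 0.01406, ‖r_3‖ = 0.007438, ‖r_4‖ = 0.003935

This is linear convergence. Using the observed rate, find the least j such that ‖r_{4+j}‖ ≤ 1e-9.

Rate ρ ≈ ‖r_4‖/‖r_3‖ = 0.003935/0.007438 = 0.5290.
After j more steps, ‖r_{4+j}‖ ≈ 0.003935·ρ^j; need ρ^j ≤ 1e-9/0.003935 = 2.5413e-07.
j ≥ ln(2.5413e-07)/ln(0.5290) = -15.1854/-0.63677 = 23.848.
So 24 more iterations are needed.

24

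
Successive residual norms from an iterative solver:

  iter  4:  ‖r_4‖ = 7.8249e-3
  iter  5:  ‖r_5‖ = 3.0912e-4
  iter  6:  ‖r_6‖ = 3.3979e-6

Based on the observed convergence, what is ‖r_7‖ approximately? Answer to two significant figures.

First estimate the order: p ≈ ln(‖r_6‖/‖r_5‖) / ln(‖r_5‖/‖r_4‖) = ln(3.3979e-6/3.0912e-4)/ln(3.0912e-4/7.8249e-3) = ln(0.0109922)/ln(0.0395047) ≈ 1.3959.
Then ‖r_7‖ ≈ ‖r_6‖·(‖r_6‖/‖r_5‖)^p = 3.3979e-6·(0.0109922)^1.3959 = 3.3979e-6·0.0018431 ≈ 6.263e-09.

6.3e-9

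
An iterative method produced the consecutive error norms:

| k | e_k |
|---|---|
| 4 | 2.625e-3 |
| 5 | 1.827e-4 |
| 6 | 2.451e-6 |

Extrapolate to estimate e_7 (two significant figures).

First estimate the order: p ≈ ln(e_6/e_5) / ln(e_5/e_4) = ln(2.451e-6/1.827e-4)/ln(1.827e-4/2.625e-3) = ln(0.0134154)/ln(0.0696) ≈ 1.6178.
Then e_7 ≈ e_6·(e_6/e_5)^p = 2.451e-6·(0.0134154)^1.6178 = 2.451e-6·0.000935055 ≈ 2.292e-09.

2.3e-9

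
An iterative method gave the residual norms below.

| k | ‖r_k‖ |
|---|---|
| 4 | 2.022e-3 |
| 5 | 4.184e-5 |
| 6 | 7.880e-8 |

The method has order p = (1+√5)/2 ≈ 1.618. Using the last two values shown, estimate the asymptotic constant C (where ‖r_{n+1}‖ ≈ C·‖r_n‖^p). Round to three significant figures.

C ≈ ‖r_6‖ / ‖r_5‖^1.618
  = 7.880e-8 / (4.184e-5)^1.618
  = 7.880e-8 / 8.23636e-08 ≈ 0.95673

0.957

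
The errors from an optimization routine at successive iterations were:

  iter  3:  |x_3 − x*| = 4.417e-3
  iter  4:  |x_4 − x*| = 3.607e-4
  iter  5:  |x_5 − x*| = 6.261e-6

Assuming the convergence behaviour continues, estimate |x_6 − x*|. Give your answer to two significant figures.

First estimate the order: p ≈ ln(|x_5 − x*|/|x_4 − x*|) / ln(|x_4 − x*|/|x_3 − x*|) = ln(6.261e-6/3.607e-4)/ln(3.607e-4/4.417e-3) = ln(0.0173579)/ln(0.0816618) ≈ 1.6181.
Then |x_6 − x*| ≈ |x_5 − x*|·(|x_5 − x*|/|x_4 − x*|)^p = 6.261e-6·(0.0173579)^1.6181 = 6.261e-6·0.00141687 ≈ 8.871e-09.

8.9e-9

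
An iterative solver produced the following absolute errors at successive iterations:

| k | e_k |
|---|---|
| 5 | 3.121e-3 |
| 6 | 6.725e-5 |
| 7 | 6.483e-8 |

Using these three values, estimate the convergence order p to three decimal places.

1.810

p ≈ ln(e_7/e_6) / ln(e_6/e_5)
  = ln(6.483e-8/6.725e-5) / ln(6.725e-5/3.121e-3)
  = ln(0.000964015) / ln(0.0215476)
  = -6.944404 / -3.837491 ≈ 1.809621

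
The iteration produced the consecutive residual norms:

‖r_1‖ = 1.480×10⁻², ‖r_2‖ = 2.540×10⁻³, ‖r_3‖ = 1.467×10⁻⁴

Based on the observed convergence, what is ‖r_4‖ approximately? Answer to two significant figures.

1.5e-6

First estimate the order: p ≈ ln(‖r_3‖/‖r_2‖) / ln(‖r_2‖/‖r_1‖) = ln(1.467×10⁻⁴/2.540×10⁻³)/ln(2.540×10⁻³/1.480×10⁻²) = ln(0.0577559)/ln(0.171622) ≈ 1.6179.
Then ‖r_4‖ ≈ ‖r_3‖·(‖r_3‖/‖r_2‖)^p = 1.467×10⁻⁴·(0.0577559)^1.6179 = 1.467×10⁻⁴·0.00991715 ≈ 1.455e-06.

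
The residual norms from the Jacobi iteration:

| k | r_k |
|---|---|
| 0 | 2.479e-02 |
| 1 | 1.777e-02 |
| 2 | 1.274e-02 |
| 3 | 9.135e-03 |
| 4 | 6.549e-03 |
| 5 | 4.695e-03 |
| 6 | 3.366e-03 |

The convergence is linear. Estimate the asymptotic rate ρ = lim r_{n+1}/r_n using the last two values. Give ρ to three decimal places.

ρ ≈ r_6/r_5 = 3.366e-03/4.695e-03 = 0.71693

0.717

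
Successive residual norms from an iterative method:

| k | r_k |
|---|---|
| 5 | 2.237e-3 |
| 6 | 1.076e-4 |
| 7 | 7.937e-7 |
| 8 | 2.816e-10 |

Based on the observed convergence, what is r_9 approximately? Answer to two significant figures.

7.4e-16

First estimate the order: p ≈ ln(r_8/r_7) / ln(r_7/r_6) = ln(2.816e-10/7.937e-7)/ln(7.937e-7/1.076e-4) = ln(0.000354794)/ln(0.00737639) ≈ 1.6181.
Then r_9 ≈ r_8·(r_8/r_7)^p = 2.816e-10·(0.000354794)^1.6181 = 2.816e-10·2.61527e-06 ≈ 7.365e-16.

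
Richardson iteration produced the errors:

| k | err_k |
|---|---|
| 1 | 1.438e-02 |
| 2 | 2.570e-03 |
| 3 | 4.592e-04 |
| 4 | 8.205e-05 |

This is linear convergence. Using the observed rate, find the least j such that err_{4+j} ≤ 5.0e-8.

5

Rate ρ ≈ err_4/err_3 = 8.205e-05/4.592e-04 = 0.1787.
After j more steps, err_{4+j} ≈ 8.205e-05·ρ^j; need ρ^j ≤ 5.0e-8/8.205e-05 = 0.000609385.
j ≥ ln(0.000609385)/ln(0.1787) = -7.4031/-1.72205 = 4.299.
So 5 more iterations are needed.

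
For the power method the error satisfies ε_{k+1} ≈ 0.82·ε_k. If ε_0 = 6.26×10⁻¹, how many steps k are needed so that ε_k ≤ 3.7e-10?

108

After k steps, ε_k ≈ 6.26×10⁻¹·0.82^k.
Need 0.82^k ≤ 3.7e-10/6.26×10⁻¹ = 5.91054e-10.
k ≥ ln(5.91054e-10)/ln(0.82) = -21.2491/-0.19845 = 107.075.
Smallest integer k = 108.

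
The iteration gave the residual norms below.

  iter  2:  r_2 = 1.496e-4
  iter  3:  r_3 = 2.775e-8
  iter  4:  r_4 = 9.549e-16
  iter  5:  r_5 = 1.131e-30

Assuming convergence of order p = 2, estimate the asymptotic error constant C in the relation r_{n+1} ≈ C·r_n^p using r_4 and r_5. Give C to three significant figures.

1.24

C ≈ r_5 / r_4^2
  = 1.131e-30 / (9.549e-16)^2
  = 1.131e-30 / 9.11834e-31 ≈ 1.2404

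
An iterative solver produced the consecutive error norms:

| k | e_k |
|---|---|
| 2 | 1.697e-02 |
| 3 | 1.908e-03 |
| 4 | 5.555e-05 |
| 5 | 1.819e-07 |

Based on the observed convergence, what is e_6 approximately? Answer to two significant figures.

First estimate the order: p ≈ ln(e_5/e_4) / ln(e_4/e_3) = ln(1.819e-07/5.555e-05)/ln(5.555e-05/1.908e-03) = ln(0.00327453)/ln(0.0291143) ≈ 1.6179.
Then e_6 ≈ e_5·(e_5/e_4)^p = 1.819e-07·(0.00327453)^1.6179 = 1.819e-07·9.54464e-05 ≈ 1.736e-11.

1.7e-11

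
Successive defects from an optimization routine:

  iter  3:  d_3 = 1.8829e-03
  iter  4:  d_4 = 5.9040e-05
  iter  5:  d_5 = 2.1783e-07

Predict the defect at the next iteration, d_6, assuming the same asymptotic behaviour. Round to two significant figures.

2.5e-11

First estimate the order: p ≈ ln(d_5/d_4) / ln(d_4/d_3) = ln(2.1783e-07/5.9040e-05)/ln(5.9040e-05/1.8829e-03) = ln(0.00368953)/ln(0.0313559) ≈ 1.6180.
Then d_6 ≈ d_5·(d_5/d_4)^p = 2.1783e-07·(0.00368953)^1.6180 = 2.1783e-07·0.000115707 ≈ 2.52e-11.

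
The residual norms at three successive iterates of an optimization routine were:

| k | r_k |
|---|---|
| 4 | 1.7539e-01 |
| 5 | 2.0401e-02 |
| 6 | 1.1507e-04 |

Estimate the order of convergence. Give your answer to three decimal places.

p ≈ ln(r_6/r_5) / ln(r_5/r_4)
  = ln(1.1507e-04/2.0401e-02) / ln(2.0401e-02/1.7539e-01)
  = ln(0.00564041) / ln(0.116318)
  = -5.177799 / -2.151427 ≈ 2.406681

2.407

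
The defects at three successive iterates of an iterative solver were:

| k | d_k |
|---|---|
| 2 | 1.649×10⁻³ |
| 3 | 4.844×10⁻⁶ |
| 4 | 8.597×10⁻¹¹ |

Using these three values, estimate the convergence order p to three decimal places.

p ≈ ln(d_4/d_3) / ln(d_3/d_2)
  = ln(8.597×10⁻¹¹/4.844×10⁻⁶) / ln(4.844×10⁻⁶/1.649×10⁻³)
  = ln(1.77477e-05) / ln(0.00293754)
  = -10.939255 / -5.830183 ≈ 1.876314

1.876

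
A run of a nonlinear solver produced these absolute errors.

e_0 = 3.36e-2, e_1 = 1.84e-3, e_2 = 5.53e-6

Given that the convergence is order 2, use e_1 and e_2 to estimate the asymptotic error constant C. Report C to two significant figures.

C ≈ e_2 / e_1^2
  = 5.53e-6 / (1.84e-3)^2
  = 5.53e-6 / 3.3856e-06 ≈ 1.6334

1.6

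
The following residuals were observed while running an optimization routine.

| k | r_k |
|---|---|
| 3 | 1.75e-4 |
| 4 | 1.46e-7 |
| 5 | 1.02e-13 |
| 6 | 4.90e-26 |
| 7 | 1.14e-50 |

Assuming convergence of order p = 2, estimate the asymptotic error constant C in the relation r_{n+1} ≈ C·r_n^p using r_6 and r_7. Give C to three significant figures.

C ≈ r_7 / r_6^2
  = 1.14e-50 / (4.90e-26)^2
  = 1.14e-50 / 2.401e-51 ≈ 4.748

4.75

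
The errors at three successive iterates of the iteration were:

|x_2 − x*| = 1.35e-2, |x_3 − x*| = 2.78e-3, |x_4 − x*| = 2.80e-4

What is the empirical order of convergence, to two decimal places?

p ≈ ln(|x_4 − x*|/|x_3 − x*|) / ln(|x_3 − x*|/|x_2 − x*|)
  = ln(2.80e-4/2.78e-3) / ln(2.78e-3/1.35e-2)
  = ln(0.100719) / ln(0.205926)
  = -2.29542 / -1.58024 ≈ 1.45258

1.45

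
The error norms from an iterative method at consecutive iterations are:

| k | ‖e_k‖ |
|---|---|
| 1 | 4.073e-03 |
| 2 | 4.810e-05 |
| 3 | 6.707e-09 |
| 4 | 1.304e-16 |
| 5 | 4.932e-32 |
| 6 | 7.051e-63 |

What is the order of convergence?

Consecutive ratios: ‖e_6‖/‖e_5‖ = 7.051e-63/4.932e-32 = 1.42964e-31, ‖e_5‖/‖e_4‖ = 4.932e-32/1.304e-16 = 3.78221e-16.
p ≈ ln(1.42964e-31)/ln(3.78221e-16) = -71.0227/-35.5111 ≈ 2.00.
So the convergence is quadratic (order 2).

2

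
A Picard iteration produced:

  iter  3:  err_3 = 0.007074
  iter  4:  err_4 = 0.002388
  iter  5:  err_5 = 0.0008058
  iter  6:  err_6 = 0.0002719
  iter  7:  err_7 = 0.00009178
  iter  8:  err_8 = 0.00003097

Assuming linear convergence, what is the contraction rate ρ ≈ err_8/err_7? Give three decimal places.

ρ ≈ err_8/err_7 = 0.00003097/0.00009178 = 0.33744

0.337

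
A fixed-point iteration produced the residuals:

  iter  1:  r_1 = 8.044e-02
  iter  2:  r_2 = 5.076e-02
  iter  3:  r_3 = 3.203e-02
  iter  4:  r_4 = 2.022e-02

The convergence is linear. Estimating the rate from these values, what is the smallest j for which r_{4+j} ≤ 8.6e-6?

Rate ρ ≈ r_4/r_3 = 2.022e-02/3.203e-02 = 0.6313.
After j more steps, r_{4+j} ≈ 2.022e-02·ρ^j; need ρ^j ≤ 8.6e-6/2.022e-02 = 0.000425321.
j ≥ ln(0.000425321)/ln(0.6313) = -7.7627/-0.45997 = 16.877.
So 17 more iterations are needed.

17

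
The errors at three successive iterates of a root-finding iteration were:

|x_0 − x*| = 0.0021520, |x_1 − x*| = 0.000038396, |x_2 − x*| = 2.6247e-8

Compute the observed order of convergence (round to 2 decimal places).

1.81

p ≈ ln(|x_2 − x*|/|x_1 − x*|) / ln(|x_1 − x*|/|x_0 − x*|)
  = ln(2.6247e-8/0.000038396) / ln(0.000038396/0.0021520)
  = ln(0.000683587) / ln(0.017842)
  = -7.28816 / -4.02620 ≈ 1.81018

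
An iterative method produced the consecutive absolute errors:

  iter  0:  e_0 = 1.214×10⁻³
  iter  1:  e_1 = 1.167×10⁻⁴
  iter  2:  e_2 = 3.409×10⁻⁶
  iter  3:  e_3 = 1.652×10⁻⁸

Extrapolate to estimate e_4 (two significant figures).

First estimate the order: p ≈ ln(e_3/e_2) / ln(e_2/e_1) = ln(1.652×10⁻⁸/3.409×10⁻⁶)/ln(3.409×10⁻⁶/1.167×10⁻⁴) = ln(0.004846)/ln(0.0292117) ≈ 1.5084.
Then e_4 ≈ e_3·(e_3/e_2)^p = 1.652×10⁻⁸·(0.004846)^1.5084 = 1.652×10⁻⁸·0.000322576 ≈ 5.329e-12.

5.3e-12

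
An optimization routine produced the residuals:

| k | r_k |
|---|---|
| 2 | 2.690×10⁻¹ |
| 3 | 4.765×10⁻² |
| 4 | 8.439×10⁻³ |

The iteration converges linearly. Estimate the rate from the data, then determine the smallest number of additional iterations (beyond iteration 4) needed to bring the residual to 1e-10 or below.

Rate ρ ≈ r_4/r_3 = 8.439×10⁻³/4.765×10⁻² = 0.1771.
After j more steps, r_{4+j} ≈ 8.439×10⁻³·ρ^j; need ρ^j ≤ 1e-10/8.439×10⁻³ = 1.18497e-08.
j ≥ ln(1.18497e-08)/ln(0.1771) = -18.2510/-1.73104 = 10.543.
So 11 more iterations are needed.

11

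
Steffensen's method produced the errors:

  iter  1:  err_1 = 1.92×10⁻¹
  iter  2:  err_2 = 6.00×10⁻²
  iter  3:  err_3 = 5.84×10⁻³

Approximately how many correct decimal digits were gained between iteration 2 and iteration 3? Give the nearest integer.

1

Digits gained ≈ log₁₀(err_2/err_3) = log₁₀(6.00×10⁻²/5.84×10⁻³) = log₁₀(10.274) ≈ 1.012.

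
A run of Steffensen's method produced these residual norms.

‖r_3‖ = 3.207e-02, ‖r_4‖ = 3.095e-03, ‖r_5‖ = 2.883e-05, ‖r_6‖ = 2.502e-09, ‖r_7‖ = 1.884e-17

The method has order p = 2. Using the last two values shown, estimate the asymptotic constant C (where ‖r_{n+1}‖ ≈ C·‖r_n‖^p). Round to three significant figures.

3.01

C ≈ ‖r_7‖ / ‖r_6‖^2
  = 1.884e-17 / (2.502e-09)^2
  = 1.884e-17 / 6.26e-18 ≈ 3.0096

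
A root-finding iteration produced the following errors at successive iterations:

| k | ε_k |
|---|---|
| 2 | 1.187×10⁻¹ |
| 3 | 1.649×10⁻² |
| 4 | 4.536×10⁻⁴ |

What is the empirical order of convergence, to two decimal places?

1.82

p ≈ ln(ε_4/ε_3) / ln(ε_3/ε_2)
  = ln(4.536×10⁻⁴/1.649×10⁻²) / ln(1.649×10⁻²/1.187×10⁻¹)
  = ln(0.0275076) / ln(0.138922)
  = -3.59329 / -1.97384 ≈ 1.82046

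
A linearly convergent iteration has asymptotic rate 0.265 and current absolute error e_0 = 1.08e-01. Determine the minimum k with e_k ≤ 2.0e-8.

12

After k steps, e_k ≈ 1.08e-01·0.265^k.
Need 0.265^k ≤ 2.0e-8/1.08e-01 = 1.85185e-07.
k ≥ ln(1.85185e-07)/ln(0.265) = -15.5019/-1.32803 = 11.673.
Smallest integer k = 12.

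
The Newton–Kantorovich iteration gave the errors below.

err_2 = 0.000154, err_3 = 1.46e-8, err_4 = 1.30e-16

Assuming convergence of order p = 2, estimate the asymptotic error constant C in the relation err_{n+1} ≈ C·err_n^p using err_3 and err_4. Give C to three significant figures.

0.610

C ≈ err_4 / err_3^2
  = 1.30e-16 / (1.46e-8)^2
  = 1.30e-16 / 2.1316e-16 ≈ 0.60987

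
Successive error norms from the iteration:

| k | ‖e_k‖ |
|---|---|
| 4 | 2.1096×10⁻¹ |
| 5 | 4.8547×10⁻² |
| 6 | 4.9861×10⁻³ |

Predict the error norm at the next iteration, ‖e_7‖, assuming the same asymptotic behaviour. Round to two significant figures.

1.5e-4

First estimate the order: p ≈ ln(‖e_6‖/‖e_5‖) / ln(‖e_5‖/‖e_4‖) = ln(4.9861×10⁻³/4.8547×10⁻²)/ln(4.8547×10⁻²/2.1096×10⁻¹) = ln(0.102707)/ln(0.230124) ≈ 1.5491.
Then ‖e_7‖ ≈ ‖e_6‖·(‖e_6‖/‖e_5‖)^p = 4.9861×10⁻³·(0.102707)^1.5491 = 4.9861×10⁻³·0.0294354 ≈ 0.0001468.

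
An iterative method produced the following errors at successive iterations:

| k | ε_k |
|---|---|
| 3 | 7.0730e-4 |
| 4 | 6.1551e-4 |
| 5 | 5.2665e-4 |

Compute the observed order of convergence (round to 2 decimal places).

1.12

p ≈ ln(ε_5/ε_4) / ln(ε_4/ε_3)
  = ln(5.2665e-4/6.1551e-4) / ln(6.1551e-4/7.0730e-4)
  = ln(0.855632) / ln(0.870225)
  = -0.15591 / -0.13900 ≈ 1.12165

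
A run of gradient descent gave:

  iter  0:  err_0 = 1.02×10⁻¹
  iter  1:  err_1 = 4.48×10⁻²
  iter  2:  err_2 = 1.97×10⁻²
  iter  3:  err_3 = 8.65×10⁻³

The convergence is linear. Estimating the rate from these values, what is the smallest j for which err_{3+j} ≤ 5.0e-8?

Rate ρ ≈ err_3/err_2 = 8.65×10⁻³/1.97×10⁻² = 0.4391.
After j more steps, err_{3+j} ≈ 8.65×10⁻³·ρ^j; need ρ^j ≤ 5.0e-8/8.65×10⁻³ = 5.78035e-06.
j ≥ ln(5.78035e-06)/ln(0.4391) = -12.0610/-0.82303 = 14.654.
So 15 more iterations are needed.

15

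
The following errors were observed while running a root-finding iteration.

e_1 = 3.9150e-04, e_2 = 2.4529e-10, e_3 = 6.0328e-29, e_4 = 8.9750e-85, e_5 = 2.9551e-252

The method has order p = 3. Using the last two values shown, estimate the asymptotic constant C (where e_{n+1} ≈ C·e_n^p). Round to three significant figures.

C ≈ e_5 / e_4^3
  = 2.9551e-252 / (8.9750e-85)^3
  = 2.9551e-252 / 7.22942e-253 ≈ 4.0876

4.09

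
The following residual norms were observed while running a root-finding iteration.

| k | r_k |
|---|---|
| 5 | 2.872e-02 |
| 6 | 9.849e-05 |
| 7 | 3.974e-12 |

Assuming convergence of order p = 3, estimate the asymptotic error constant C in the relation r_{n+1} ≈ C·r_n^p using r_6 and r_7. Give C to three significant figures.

4.16

C ≈ r_7 / r_6^3
  = 3.974e-12 / (9.849e-05)^3
  = 3.974e-12 / 9.55381e-13 ≈ 4.1596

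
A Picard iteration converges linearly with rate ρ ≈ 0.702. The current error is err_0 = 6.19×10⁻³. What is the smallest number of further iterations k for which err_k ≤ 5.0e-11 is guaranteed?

53

After k steps, err_k ≈ 6.19×10⁻³·0.702^k.
Need 0.702^k ≤ 5.0e-11/6.19×10⁻³ = 8.07754e-09.
k ≥ ln(8.07754e-09)/ln(0.702) = -18.6342/-0.35382 = 52.666.
Smallest integer k = 53.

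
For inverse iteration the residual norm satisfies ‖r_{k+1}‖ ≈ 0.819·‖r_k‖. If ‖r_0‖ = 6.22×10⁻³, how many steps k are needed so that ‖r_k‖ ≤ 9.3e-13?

114

After k steps, ‖r_k‖ ≈ 6.22×10⁻³·0.819^k.
Need 0.819^k ≤ 9.3e-13/6.22×10⁻³ = 1.49518e-10.
k ≥ ln(1.49518e-10)/ln(0.819) = -22.6236/-0.19967 = 113.305.
Smallest integer k = 114.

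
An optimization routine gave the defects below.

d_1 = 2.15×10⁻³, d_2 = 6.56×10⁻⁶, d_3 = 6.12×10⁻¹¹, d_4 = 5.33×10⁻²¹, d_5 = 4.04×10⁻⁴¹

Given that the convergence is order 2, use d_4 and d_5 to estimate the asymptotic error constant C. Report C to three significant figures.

C ≈ d_5 / d_4^2
  = 4.04×10⁻⁴¹ / (5.33×10⁻²¹)^2
  = 4.04×10⁻⁴¹ / 2.84089e-41 ≈ 1.4221

1.42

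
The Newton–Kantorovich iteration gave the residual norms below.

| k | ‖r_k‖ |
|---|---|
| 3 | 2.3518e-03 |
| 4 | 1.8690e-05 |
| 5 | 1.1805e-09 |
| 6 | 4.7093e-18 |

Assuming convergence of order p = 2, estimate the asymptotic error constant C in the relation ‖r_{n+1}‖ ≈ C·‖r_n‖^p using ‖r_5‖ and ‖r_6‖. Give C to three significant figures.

C ≈ ‖r_6‖ / ‖r_5‖^2
  = 4.7093e-18 / (1.1805e-09)^2
  = 4.7093e-18 / 1.39358e-18 ≈ 3.3793

3.38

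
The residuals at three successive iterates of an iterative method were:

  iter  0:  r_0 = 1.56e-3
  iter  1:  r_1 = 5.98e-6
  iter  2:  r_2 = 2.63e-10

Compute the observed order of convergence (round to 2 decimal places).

1.80

p ≈ ln(r_2/r_1) / ln(r_1/r_0)
  = ln(2.63e-10/5.98e-6) / ln(5.98e-6/1.56e-3)
  = ln(4.39799e-05) / ln(0.00383333)
  = -10.03178 / -5.56402 ≈ 1.80297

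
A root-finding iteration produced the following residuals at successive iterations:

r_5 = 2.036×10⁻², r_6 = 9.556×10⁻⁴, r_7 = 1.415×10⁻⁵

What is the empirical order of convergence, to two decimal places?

p ≈ ln(r_7/r_6) / ln(r_6/r_5)
  = ln(1.415×10⁻⁵/9.556×10⁻⁴) / ln(9.556×10⁻⁴/2.036×10⁻²)
  = ln(0.0148075) / ln(0.0469352)
  = -4.21262 / -3.05899 ≈ 1.37713

1.38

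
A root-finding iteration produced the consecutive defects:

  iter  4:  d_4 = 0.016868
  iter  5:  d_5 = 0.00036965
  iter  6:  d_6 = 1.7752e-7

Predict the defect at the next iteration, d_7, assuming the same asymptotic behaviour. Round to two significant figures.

First estimate the order: p ≈ ln(d_6/d_5) / ln(d_5/d_4) = ln(1.7752e-7/0.00036965)/ln(0.00036965/0.016868) = ln(0.000480238)/ln(0.0219143) ≈ 2.0000.
Then d_7 ≈ d_6·(d_6/d_5)^p = 1.7752e-7·(0.000480238)^2.0000 = 1.7752e-7·2.30629e-07 ≈ 4.094e-14.

4.1e-14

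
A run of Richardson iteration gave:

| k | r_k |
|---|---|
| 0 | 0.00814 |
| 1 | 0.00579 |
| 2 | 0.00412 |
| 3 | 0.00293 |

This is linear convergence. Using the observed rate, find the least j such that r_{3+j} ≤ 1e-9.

44

Rate ρ ≈ r_3/r_2 = 0.00293/0.00412 = 0.7112.
After j more steps, r_{3+j} ≈ 0.00293·ρ^j; need ρ^j ≤ 1e-9/0.00293 = 3.41297e-07.
j ≥ ln(3.41297e-07)/ln(0.7112) = -14.8905/-0.34080 = 43.693.
So 44 more iterations are needed.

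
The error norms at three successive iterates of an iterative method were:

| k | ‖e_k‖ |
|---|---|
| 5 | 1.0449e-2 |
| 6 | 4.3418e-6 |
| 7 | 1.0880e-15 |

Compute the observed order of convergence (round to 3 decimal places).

2.839

p ≈ ln(‖e_7‖/‖e_6‖) / ln(‖e_6‖/‖e_5‖)
  = ln(1.0880e-15/4.3418e-6) / ln(4.3418e-6/1.0449e-2)
  = ln(2.50587e-10) / ln(0.000415523)
  = -22.107215 / -7.785973 ≈ 2.839364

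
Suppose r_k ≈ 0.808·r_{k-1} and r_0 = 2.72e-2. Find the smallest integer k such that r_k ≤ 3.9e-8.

After k steps, r_k ≈ 2.72e-2·0.808^k.
Need 0.808^k ≤ 3.9e-8/2.72e-2 = 1.43382e-06.
k ≥ ln(1.43382e-06)/ln(0.808) = -13.4552/-0.21319 = 63.114.
Smallest integer k = 64.

64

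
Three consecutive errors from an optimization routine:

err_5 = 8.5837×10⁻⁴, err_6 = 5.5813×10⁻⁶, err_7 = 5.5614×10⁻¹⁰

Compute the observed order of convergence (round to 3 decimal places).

p ≈ ln(err_7/err_6) / ln(err_6/err_5)
  = ln(5.5614×10⁻¹⁰/5.5813×10⁻⁶) / ln(5.5813×10⁻⁶/8.5837×10⁻⁴)
  = ln(9.96435e-05) / ln(0.00650221)
  = -9.213912 / -5.035613 ≈ 1.829750

1.830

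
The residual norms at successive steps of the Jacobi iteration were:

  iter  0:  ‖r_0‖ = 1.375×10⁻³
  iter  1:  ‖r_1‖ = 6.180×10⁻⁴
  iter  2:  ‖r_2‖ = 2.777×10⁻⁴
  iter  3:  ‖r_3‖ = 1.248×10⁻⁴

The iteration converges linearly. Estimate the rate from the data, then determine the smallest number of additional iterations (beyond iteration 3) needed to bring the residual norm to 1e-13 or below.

27

Rate ρ ≈ ‖r_3‖/‖r_2‖ = 1.248×10⁻⁴/2.777×10⁻⁴ = 0.4494.
After j more steps, ‖r_{3+j}‖ ≈ 1.248×10⁻⁴·ρ^j; need ρ^j ≤ 1e-13/1.248×10⁻⁴ = 8.01282e-10.
j ≥ ln(8.01282e-10)/ln(0.4494) = -20.9448/-0.79984 = 26.186.
So 27 more iterations are needed.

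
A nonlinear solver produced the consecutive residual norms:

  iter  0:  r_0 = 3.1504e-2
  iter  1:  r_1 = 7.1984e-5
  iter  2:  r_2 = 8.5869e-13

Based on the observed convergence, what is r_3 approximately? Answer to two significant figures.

1.5e-36

First estimate the order: p ≈ ln(r_2/r_1) / ln(r_1/r_0) = ln(8.5869e-13/7.1984e-5)/ln(7.1984e-5/3.1504e-2) = ln(1.19289e-08)/ln(0.00228492) ≈ 3.0000.
Then r_3 ≈ r_2·(r_2/r_1)^p = 8.5869e-13·(1.19289e-08)^3.0000 = 8.5869e-13·1.69747e-24 ≈ 1.458e-36.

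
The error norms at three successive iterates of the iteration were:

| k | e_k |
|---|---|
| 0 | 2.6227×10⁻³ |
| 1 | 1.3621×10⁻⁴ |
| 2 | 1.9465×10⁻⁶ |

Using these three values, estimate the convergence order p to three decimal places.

p ≈ ln(e_2/e_1) / ln(e_1/e_0)
  = ln(1.9465×10⁻⁶/1.3621×10⁻⁴) / ln(1.3621×10⁻⁴/2.6227×10⁻³)
  = ln(0.0142904) / ln(0.051935)
  = -4.248167 / -2.957762 ≈ 1.436277

1.436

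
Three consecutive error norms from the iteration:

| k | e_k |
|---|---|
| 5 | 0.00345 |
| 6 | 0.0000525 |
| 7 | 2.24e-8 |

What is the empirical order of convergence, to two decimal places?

1.85

p ≈ ln(e_7/e_6) / ln(e_6/e_5)
  = ln(2.24e-8/0.0000525) / ln(0.0000525/0.00345)
  = ln(0.000426667) / ln(0.0152174)
  = -7.75951 / -4.18532 ≈ 1.85398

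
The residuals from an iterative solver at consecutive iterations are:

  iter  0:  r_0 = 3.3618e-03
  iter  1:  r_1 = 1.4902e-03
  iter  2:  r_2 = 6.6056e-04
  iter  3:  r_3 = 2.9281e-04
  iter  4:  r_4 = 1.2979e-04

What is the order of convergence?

1

Consecutive ratios: r_4/r_3 = 1.2979e-04/2.9281e-04 = 0.443257, r_3/r_2 = 2.9281e-04/6.6056e-04 = 0.443275.
p ≈ ln(0.443257)/ln(0.443275) = -0.8136/-0.8136 ≈ 1.00.
So the convergence is linear (order 1).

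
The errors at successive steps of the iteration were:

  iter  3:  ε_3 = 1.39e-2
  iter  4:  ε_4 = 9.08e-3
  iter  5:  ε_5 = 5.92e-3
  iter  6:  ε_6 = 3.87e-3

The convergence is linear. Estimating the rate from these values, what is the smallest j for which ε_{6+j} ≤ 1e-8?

31

Rate ρ ≈ ε_6/ε_5 = 3.87e-3/5.92e-3 = 0.6537.
After j more steps, ε_{6+j} ≈ 3.87e-3·ρ^j; need ρ^j ≤ 1e-8/3.87e-3 = 2.58398e-06.
j ≥ ln(2.58398e-06)/ln(0.6537) = -12.8662/-0.42511 = 30.266.
So 31 more iterations are needed.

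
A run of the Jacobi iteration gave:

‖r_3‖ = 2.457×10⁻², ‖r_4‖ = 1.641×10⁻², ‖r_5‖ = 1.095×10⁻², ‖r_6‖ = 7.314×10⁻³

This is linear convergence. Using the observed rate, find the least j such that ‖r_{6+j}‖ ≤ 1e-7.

Rate ρ ≈ ‖r_6‖/‖r_5‖ = 7.314×10⁻³/1.095×10⁻² = 0.6679.
After j more steps, ‖r_{6+j}‖ ≈ 7.314×10⁻³·ρ^j; need ρ^j ≤ 1e-7/7.314×10⁻³ = 1.36724e-05.
j ≥ ln(1.36724e-05)/ln(0.6679) = -11.2001/-0.40362 = 27.749.
So 28 more iterations are needed.

28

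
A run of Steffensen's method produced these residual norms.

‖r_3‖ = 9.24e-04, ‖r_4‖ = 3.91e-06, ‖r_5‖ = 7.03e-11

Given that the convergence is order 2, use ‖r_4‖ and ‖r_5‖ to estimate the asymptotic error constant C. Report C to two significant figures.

4.6

C ≈ ‖r_5‖ / ‖r_4‖^2
  = 7.03e-11 / (3.91e-06)^2
  = 7.03e-11 / 1.52881e-11 ≈ 4.5983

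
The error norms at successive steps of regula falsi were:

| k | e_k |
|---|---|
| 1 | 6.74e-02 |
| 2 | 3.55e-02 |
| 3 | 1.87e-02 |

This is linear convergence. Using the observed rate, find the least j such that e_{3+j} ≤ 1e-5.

Rate ρ ≈ e_3/e_2 = 1.87e-02/3.55e-02 = 0.5268.
After j more steps, e_{3+j} ≈ 1.87e-02·ρ^j; need ρ^j ≤ 1e-5/1.87e-02 = 0.000534759.
j ≥ ln(0.000534759)/ln(0.5268) = -7.5337/-0.64093 = 11.754.
So 12 more iterations are needed.

12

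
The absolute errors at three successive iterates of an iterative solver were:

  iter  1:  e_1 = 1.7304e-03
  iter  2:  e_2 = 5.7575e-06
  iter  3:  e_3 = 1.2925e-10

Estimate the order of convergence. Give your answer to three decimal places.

p ≈ ln(e_3/e_2) / ln(e_2/e_1)
  = ln(1.2925e-10/5.7575e-06) / ln(5.7575e-06/1.7304e-03)
  = ln(2.2449e-05) / ln(0.00332727)
  = -10.704264 / -5.705603 ≈ 1.876097

1.876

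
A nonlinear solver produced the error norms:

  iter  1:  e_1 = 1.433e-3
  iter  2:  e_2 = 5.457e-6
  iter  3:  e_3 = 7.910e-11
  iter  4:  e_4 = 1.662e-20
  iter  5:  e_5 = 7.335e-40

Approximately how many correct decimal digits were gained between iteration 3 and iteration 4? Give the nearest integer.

Digits gained ≈ log₁₀(e_3/e_4) = log₁₀(7.910e-11/1.662e-20) = log₁₀(4.75933e+09) ≈ 9.678.

10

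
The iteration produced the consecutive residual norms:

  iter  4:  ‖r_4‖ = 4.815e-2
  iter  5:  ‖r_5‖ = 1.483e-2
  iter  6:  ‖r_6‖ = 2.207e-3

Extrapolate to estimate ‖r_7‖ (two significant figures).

First estimate the order: p ≈ ln(‖r_6‖/‖r_5‖) / ln(‖r_5‖/‖r_4‖) = ln(2.207e-3/1.483e-2)/ln(1.483e-2/4.815e-2) = ln(0.14882)/ln(0.307996) ≈ 1.6176.
Then ‖r_7‖ ≈ ‖r_6‖·(‖r_6‖/‖r_5‖)^p = 2.207e-3·(0.14882)^1.6176 = 2.207e-3·0.0458878 ≈ 0.0001013.

1.0e-4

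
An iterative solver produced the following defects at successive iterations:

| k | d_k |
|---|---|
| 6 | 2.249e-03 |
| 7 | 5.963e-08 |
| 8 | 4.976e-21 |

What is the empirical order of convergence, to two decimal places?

p ≈ ln(d_8/d_7) / ln(d_7/d_6)
  = ln(4.976e-21/5.963e-08) / ln(5.963e-08/2.249e-03)
  = ln(8.34479e-14) / ln(2.6514e-05)
  = -30.11455 / -10.53784 ≈ 2.85775

2.86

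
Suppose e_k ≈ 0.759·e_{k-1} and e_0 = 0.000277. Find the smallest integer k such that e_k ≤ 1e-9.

After k steps, e_k ≈ 0.000277·0.759^k.
Need 0.759^k ≤ 1e-9/0.000277 = 3.61011e-06.
k ≥ ln(3.61011e-06)/ln(0.759) = -12.5318/-0.27575 = 45.446.
Smallest integer k = 46.

46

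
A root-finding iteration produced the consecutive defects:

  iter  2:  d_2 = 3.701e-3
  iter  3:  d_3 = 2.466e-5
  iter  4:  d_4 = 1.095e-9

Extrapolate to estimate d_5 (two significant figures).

First estimate the order: p ≈ ln(d_4/d_3) / ln(d_3/d_2) = ln(1.095e-9/2.466e-5)/ln(2.466e-5/3.701e-3) = ln(4.44039e-05)/ln(0.00666306) ≈ 2.0000.
Then d_5 ≈ d_4·(d_4/d_3)^p = 1.095e-9·(4.44039e-05)^2.0000 = 1.095e-9·1.97171e-09 ≈ 2.159e-18.

2.2e-18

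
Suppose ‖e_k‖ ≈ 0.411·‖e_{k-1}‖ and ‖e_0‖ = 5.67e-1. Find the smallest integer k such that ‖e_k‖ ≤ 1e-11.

After k steps, ‖e_k‖ ≈ 5.67e-1·0.411^k.
Need 0.411^k ≤ 1e-11/5.67e-1 = 1.76367e-11.
k ≥ ln(1.76367e-11)/ln(0.411) = -24.7610/-0.88916 = 27.848.
Smallest integer k = 28.

28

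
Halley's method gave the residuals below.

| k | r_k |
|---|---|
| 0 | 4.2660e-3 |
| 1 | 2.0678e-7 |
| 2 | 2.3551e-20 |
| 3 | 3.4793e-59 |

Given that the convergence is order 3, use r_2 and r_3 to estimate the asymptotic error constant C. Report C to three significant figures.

C ≈ r_3 / r_2^3
  = 3.4793e-59 / (2.3551e-20)^3
  = 3.4793e-59 / 1.30626e-59 ≈ 2.6636

2.66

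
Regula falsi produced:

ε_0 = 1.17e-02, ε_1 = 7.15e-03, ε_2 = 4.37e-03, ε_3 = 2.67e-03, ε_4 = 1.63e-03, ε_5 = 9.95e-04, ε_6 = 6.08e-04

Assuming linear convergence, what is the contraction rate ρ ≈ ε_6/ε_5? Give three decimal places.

ρ ≈ ε_6/ε_5 = 6.08e-04/9.95e-04 = 0.61106

0.611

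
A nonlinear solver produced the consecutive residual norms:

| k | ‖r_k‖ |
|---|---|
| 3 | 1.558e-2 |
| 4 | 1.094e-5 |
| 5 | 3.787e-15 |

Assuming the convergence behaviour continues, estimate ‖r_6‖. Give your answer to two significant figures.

First estimate the order: p ≈ ln(‖r_5‖/‖r_4‖) / ln(‖r_4‖/‖r_3‖) = ln(3.787e-15/1.094e-5)/ln(1.094e-5/1.558e-2) = ln(3.46161e-10)/ln(0.000702182) ≈ 3.0000.
Then ‖r_6‖ ≈ ‖r_5‖·(‖r_5‖/‖r_4‖)^p = 3.787e-15·(3.46161e-10)^3.0000 = 3.787e-15·4.14796e-29 ≈ 1.571e-43.

1.6e-43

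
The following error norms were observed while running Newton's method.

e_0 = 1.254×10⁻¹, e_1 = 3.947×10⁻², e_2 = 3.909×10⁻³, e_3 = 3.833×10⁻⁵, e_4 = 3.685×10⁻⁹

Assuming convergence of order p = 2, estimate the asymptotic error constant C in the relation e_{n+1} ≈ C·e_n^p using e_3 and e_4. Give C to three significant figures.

2.51

C ≈ e_4 / e_3^2
  = 3.685×10⁻⁹ / (3.833×10⁻⁵)^2
  = 3.685×10⁻⁹ / 1.46919e-09 ≈ 2.5082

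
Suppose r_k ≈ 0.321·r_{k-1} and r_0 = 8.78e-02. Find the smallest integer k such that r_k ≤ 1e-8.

After k steps, r_k ≈ 8.78e-02·0.321^k.
Need 0.321^k ≤ 1e-8/8.78e-02 = 1.13895e-07.
k ≥ ln(1.13895e-07)/ln(0.321) = -15.9880/-1.13631 = 14.070.
Smallest integer k = 15.

15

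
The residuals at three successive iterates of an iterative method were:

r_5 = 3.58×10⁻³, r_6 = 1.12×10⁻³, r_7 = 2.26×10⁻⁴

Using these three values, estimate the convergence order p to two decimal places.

p ≈ ln(r_7/r_6) / ln(r_6/r_5)
  = ln(2.26×10⁻⁴/1.12×10⁻³) / ln(1.12×10⁻³/3.58×10⁻³)
  = ln(0.201786) / ln(0.312849)
  = -1.60055 / -1.16203 ≈ 1.37737

1.38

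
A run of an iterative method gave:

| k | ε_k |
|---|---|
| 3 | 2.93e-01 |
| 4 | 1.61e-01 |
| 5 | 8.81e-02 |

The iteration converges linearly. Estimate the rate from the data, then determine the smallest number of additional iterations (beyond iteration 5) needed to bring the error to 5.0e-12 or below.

Rate ρ ≈ ε_5/ε_4 = 8.81e-02/1.61e-01 = 0.5472.
After j more steps, ε_{5+j} ≈ 8.81e-02·ρ^j; need ρ^j ≤ 5.0e-12/8.81e-02 = 5.67537e-11.
j ≥ ln(5.67537e-11)/ln(0.5472) = -23.5923/-0.60294 = 39.129.
So 40 more iterations are needed.

40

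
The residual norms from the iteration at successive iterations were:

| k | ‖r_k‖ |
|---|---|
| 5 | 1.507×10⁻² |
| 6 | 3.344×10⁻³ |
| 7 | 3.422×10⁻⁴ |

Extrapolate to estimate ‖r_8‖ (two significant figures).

1.1e-5

First estimate the order: p ≈ ln(‖r_7‖/‖r_6‖) / ln(‖r_6‖/‖r_5‖) = ln(3.422×10⁻⁴/3.344×10⁻³)/ln(3.344×10⁻³/1.507×10⁻²) = ln(0.102333)/ln(0.221898) ≈ 1.5141.
Then ‖r_8‖ ≈ ‖r_7‖·(‖r_7‖/‖r_6‖)^p = 3.422×10⁻⁴·(0.102333)^1.5141 = 3.422×10⁻⁴·0.0317004 ≈ 1.085e-05.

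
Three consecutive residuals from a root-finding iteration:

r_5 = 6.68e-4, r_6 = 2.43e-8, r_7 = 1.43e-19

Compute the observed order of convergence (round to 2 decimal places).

2.53

p ≈ ln(r_7/r_6) / ln(r_6/r_5)
  = ln(1.43e-19/2.43e-8) / ln(2.43e-8/6.68e-4)
  = ln(5.88477e-12) / ln(3.63772e-05)
  = -25.85865 / -10.22157 ≈ 2.52981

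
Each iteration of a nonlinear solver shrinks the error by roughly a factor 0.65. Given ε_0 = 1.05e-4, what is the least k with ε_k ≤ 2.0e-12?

42

After k steps, ε_k ≈ 1.05e-4·0.65^k.
Need 0.65^k ≤ 2.0e-12/1.05e-4 = 1.90476e-08.
k ≥ ln(1.90476e-08)/ln(0.65) = -17.7763/-0.43078 = 41.265.
Smallest integer k = 42.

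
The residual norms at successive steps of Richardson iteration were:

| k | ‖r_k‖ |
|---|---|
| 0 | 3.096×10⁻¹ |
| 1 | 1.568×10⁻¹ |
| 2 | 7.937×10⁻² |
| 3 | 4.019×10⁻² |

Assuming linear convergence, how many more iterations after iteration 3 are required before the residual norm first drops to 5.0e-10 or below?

Rate ρ ≈ ‖r_3‖/‖r_2‖ = 4.019×10⁻²/7.937×10⁻² = 0.5064.
After j more steps, ‖r_{3+j}‖ ≈ 4.019×10⁻²·ρ^j; need ρ^j ≤ 5.0e-10/4.019×10⁻² = 1.24409e-08.
j ≥ ln(1.24409e-08)/ln(0.5064) = -18.2023/-0.68043 = 26.751.
So 27 more iterations are needed.

27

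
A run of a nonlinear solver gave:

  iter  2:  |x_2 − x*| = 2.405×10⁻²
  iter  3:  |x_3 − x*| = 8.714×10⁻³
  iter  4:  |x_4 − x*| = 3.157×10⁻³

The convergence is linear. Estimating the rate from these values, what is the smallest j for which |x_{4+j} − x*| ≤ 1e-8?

13

Rate ρ ≈ |x_4 − x*|/|x_3 − x*| = 3.157×10⁻³/8.714×10⁻³ = 0.3623.
After j more steps, |x_{4+j} − x*| ≈ 3.157×10⁻³·ρ^j; need ρ^j ≤ 1e-8/3.157×10⁻³ = 3.16756e-06.
j ≥ ln(3.16756e-06)/ln(0.3623) = -12.6625/-1.01528 = 12.472.
So 13 more iterations are needed.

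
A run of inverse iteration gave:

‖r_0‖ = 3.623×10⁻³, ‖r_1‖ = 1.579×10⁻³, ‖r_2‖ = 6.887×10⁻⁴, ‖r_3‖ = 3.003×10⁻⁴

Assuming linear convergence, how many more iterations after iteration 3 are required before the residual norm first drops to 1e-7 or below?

10

Rate ρ ≈ ‖r_3‖/‖r_2‖ = 3.003×10⁻⁴/6.887×10⁻⁴ = 0.4360.
After j more steps, ‖r_{3+j}‖ ≈ 3.003×10⁻⁴·ρ^j; need ρ^j ≤ 1e-7/3.003×10⁻⁴ = 0.000333.
j ≥ ln(0.000333)/ln(0.4360) = -8.0074/-0.83011 = 9.646.
So 10 more iterations are needed.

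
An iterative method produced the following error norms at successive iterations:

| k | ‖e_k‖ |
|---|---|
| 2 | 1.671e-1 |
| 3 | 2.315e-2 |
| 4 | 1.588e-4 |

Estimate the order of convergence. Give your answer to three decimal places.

2.521

p ≈ ln(‖e_4‖/‖e_3‖) / ln(‖e_3‖/‖e_2‖)
  = ln(1.588e-4/2.315e-2) / ln(2.315e-2/1.671e-1)
  = ln(0.00685961) / ln(0.13854)
  = -4.982105 / -1.976596 ≈ 2.520548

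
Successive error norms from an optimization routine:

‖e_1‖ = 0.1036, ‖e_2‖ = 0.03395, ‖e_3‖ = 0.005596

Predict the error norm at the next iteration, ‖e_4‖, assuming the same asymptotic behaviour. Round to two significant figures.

3.0e-4

First estimate the order: p ≈ ln(‖e_3‖/‖e_2‖) / ln(‖e_2‖/‖e_1‖) = ln(0.005596/0.03395)/ln(0.03395/0.1036) = ln(0.164831)/ln(0.327703) ≈ 1.6160.
Then ‖e_4‖ ≈ ‖e_3‖·(‖e_3‖/‖e_2‖)^p = 0.005596·(0.164831)^1.6160 = 0.005596·0.0542919 ≈ 0.0003038.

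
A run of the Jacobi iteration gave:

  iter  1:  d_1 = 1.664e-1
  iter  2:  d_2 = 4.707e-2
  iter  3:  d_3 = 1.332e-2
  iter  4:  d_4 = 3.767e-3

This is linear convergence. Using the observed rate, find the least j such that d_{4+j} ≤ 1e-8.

11

Rate ρ ≈ d_4/d_3 = 3.767e-3/1.332e-2 = 0.2828.
After j more steps, d_{4+j} ≈ 3.767e-3·ρ^j; need ρ^j ≤ 1e-8/3.767e-3 = 2.65463e-06.
j ≥ ln(2.65463e-06)/ln(0.2828) = -12.8392/-1.26302 = 10.165.
So 11 more iterations are needed.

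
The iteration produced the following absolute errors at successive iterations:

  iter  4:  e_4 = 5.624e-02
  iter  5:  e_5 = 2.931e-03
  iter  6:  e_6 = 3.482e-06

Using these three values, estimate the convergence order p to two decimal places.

2.28

p ≈ ln(e_6/e_5) / ln(e_5/e_4)
  = ln(3.482e-06/2.931e-03) / ln(2.931e-03/5.624e-02)
  = ln(0.00118799) / ln(0.0521159)
  = -6.73549 / -2.95429 ≈ 2.27990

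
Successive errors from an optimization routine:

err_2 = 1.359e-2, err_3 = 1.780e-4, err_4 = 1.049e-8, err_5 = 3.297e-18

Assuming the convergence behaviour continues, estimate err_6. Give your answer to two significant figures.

First estimate the order: p ≈ ln(err_5/err_4) / ln(err_4/err_3) = ln(3.297e-18/1.049e-8)/ln(1.049e-8/1.780e-4) = ln(3.14299e-10)/ln(5.89326e-05) ≈ 2.2467.
Then err_6 ≈ err_5·(err_5/err_4)^p = 3.297e-18·(3.14299e-10)^2.2467 = 3.297e-18·4.47075e-22 ≈ 1.474e-39.

1.5e-39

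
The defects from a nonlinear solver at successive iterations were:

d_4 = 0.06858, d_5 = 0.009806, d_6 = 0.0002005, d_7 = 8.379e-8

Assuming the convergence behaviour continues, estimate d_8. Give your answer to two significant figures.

1.5e-14

First estimate the order: p ≈ ln(d_7/d_6) / ln(d_6/d_5) = ln(8.379e-8/0.0002005)/ln(0.0002005/0.009806) = ln(0.000417905)/ln(0.0204467) ≈ 2.0001.
Then d_8 ≈ d_7·(d_7/d_6)^p = 8.379e-8·(0.000417905)^2.0001 = 8.379e-8·1.74509e-07 ≈ 1.462e-14.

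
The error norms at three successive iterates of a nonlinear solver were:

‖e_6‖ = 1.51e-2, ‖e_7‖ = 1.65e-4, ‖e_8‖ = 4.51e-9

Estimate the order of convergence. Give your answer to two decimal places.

2.33

p ≈ ln(‖e_8‖/‖e_7‖) / ln(‖e_7‖/‖e_6‖)
  = ln(4.51e-9/1.65e-4) / ln(1.65e-4/1.51e-2)
  = ln(2.73333e-05) / ln(0.0109272)
  = -10.50740 / -4.51650 ≈ 2.32645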